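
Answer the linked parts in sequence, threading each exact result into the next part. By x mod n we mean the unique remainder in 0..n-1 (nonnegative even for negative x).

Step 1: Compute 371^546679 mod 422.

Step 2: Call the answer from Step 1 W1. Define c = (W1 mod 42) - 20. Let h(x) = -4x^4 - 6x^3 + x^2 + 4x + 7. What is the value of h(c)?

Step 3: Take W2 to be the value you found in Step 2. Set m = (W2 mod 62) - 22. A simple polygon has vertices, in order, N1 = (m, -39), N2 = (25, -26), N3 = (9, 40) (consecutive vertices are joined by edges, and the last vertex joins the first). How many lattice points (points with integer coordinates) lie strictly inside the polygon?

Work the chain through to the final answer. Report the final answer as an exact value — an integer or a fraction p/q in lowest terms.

1456

Step 1: squarings mod 422: 371^1=371, 371^2=69, 371^4=119, 371^8=235, 371^16=365, 371^32=295, 371^64=93, 371^128=209, 371^256=215, 371^512=227, 371^1024=45, 371^2048=337, 371^4096=51, 371^8192=69, 371^16384=119, 371^32768=235, 371^65536=365, 371^131072=295, 371^262144=93, 371^524288=209; 371^546679 = 371^1 * 371^2 * 371^4 * 371^16 * 371^32 * 371^64 * 371^256 * 371^512 * 371^1024 * 371^4096 * 371^16384 * 371^524288 = 61 (mod 422); answer 61
Step 2: W1 = 61; c = -1; -4*(-1)^4 - 6*(-1)^3 + 1*(-1)^2 + 4*(-1)^1 + 7 = (-4) + (6) + (1) + (-4) + (7) = 6; answer 6
Step 3: W2 = 6; m = -16; cross terms: (-16*-26 - 25*-39)=1391, (25*40 - 9*-26)=1234, (9*-39 - -16*40)=289; twice the area = |2914| = 2914; area = 1457; boundary points = 1 + 2 + 1 = 4; strictly interior points = area - boundary/2 + 1 = 1456; answer 1456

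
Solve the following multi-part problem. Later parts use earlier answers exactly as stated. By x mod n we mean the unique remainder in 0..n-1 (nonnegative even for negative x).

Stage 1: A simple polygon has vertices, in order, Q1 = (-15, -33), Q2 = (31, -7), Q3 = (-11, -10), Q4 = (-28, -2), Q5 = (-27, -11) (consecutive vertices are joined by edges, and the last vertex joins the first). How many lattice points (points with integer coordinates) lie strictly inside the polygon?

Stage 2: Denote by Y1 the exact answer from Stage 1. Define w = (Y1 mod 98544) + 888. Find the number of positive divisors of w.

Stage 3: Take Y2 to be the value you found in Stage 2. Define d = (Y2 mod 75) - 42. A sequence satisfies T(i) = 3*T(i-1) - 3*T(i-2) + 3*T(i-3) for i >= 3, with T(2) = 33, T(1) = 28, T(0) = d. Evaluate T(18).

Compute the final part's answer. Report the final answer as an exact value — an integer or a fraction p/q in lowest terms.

Stage 1: cross terms: (-15*-7 - 31*-33)=1128, (31*-10 - -11*-7)=-387, (-11*-2 - -28*-10)=-258, (-28*-11 - -27*-2)=254, (-27*-33 - -15*-11)=726; twice the area = |1463| = 1463; area = 1463/2; boundary points = 2 + 3 + 1 + 1 + 2 = 9; strictly interior points = area - boundary/2 + 1 = 728; answer 728
Stage 2: Y1 = 728; w = 1616; 1616 = 2^4 * 101; number of divisors = (4+1) * (1+1) = 10; answer 10
Stage 3: Y2 = 10; d = -32; T(3) = 3*(33) - 3*(28) + 3*(-32) = -81; iterating: T(3)=-81, T(4)=-258, T(5)=-432, T(6)=-765, T(7)=-1773, T(8)=-4320, T(9)=-9936, T(10)=-22167, T(11)=-49653, T(12)=-112266, T(13)=-254340, T(14)=-575181, T(15)=-1299321, T(16)=-2935440, T(17)=-6633900, T(18)=-14993343; answer -14993343

-14993343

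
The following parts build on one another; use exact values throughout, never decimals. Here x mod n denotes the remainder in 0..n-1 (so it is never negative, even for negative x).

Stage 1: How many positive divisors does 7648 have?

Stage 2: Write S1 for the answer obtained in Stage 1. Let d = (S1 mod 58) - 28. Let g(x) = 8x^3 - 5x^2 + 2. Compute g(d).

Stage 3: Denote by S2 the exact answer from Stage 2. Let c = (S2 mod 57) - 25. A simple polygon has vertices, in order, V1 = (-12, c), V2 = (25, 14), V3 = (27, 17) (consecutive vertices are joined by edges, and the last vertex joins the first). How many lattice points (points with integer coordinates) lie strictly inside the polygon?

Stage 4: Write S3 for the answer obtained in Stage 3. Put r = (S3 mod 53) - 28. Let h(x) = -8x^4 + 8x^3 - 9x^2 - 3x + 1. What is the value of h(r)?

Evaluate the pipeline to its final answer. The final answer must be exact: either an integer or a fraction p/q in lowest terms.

Stage 1: 7648 = 2^5 * 239; number of divisors = (5+1) * (1+1) = 12; answer 12
Stage 2: S1 = 12; d = -16; 8*(-16)^3 - 5*(-16)^2 + 2 = (-32768) + (-1280) + (2) = -34046; answer -34046
Stage 3: S2 = -34046; c = 15; cross terms: (-12*14 - 25*15)=-543, (25*17 - 27*14)=47, (27*15 - -12*17)=609; twice the area = |113| = 113; area = 113/2; boundary points = 1 + 1 + 1 = 3; strictly interior points = area - boundary/2 + 1 = 56; answer 56
Stage 4: S3 = 56; r = -25; -8*(-25)^4 + 8*(-25)^3 - 9*(-25)^2 - 3*(-25)^1 + 1 = (-3125000) + (-125000) + (-5625) + (75) + (1) = -3255549; answer -3255549

-3255549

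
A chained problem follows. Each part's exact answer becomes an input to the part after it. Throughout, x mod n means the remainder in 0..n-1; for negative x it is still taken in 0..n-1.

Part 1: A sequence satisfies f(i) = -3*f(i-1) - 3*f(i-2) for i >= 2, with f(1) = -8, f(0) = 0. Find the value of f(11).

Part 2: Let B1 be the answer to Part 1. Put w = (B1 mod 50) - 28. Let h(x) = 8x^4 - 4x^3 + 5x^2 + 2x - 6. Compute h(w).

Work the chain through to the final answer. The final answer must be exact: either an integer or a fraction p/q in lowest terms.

509210

Part 1: f(2) = -3*(-8) - 3*(0) = 24; iterating: f(2)=24, f(3)=-48, f(4)=72, f(5)=-72, f(6)=0, f(7)=216, f(8)=-648, f(9)=1296, f(10)=-1944, f(11)=1944; answer 1944
Part 2: B1 = 1944; w = 16; 8*(16)^4 - 4*(16)^3 + 5*(16)^2 + 2*(16)^1 - 6 = (524288) + (-16384) + (1280) + (32) + (-6) = 509210; answer 509210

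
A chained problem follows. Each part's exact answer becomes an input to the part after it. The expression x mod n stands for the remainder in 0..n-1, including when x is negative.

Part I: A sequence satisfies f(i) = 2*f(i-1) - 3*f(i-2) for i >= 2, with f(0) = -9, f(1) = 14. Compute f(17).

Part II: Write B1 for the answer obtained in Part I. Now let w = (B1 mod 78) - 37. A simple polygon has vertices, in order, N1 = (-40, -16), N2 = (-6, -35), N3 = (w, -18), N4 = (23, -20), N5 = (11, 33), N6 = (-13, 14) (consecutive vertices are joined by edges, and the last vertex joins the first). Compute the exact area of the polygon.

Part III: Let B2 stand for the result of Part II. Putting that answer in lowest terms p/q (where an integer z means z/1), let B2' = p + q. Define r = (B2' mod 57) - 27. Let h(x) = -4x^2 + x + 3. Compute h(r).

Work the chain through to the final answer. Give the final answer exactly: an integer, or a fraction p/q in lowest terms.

Part I: f(2) = 2*(14) - 3*(-9) = 55; iterating: f(2)=55, f(3)=68, f(4)=-29, f(5)=-262, f(6)=-437, f(7)=-88, f(8)=1135, f(9)=2534, f(10)=1663, f(11)=-4276, f(12)=-13541, f(13)=-14254, f(14)=12115, f(15)=66992, f(16)=97639, f(17)=-5698; answer -5698
Part II: B1 = -5698; w = 37; cross terms: (-40*-35 - -6*-16)=1304, (-6*-18 - 37*-35)=1403, (37*-20 - 23*-18)=-326, (23*33 - 11*-20)=979, (11*14 - -13*33)=583, (-13*-16 - -40*14)=768; twice the area = |4711| = 4711; area = 4711/2; answer 4711/2
Part III: B2 = 4711/2; threaded value p + q = 4713; r = 12; -4*(12)^2 + 1*(12)^1 + 3 = (-576) + (12) + (3) = -561; answer -561

-561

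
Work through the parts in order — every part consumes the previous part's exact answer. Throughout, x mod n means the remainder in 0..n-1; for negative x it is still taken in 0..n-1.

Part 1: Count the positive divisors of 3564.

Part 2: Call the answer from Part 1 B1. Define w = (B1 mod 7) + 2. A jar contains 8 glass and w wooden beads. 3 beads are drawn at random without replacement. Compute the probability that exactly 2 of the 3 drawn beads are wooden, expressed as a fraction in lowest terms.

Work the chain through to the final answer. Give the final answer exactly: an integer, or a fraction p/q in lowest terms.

Part 1: 3564 = 2^2 * 3^4 * 11; number of divisors = (2+1) * (4+1) * (1+1) = 30; answer 30
Part 2: B1 = 30; w = 4; total draws C(12,3) = 220; favorable C(4,2)*C(8,1) = 48; P = 12/55; answer 12/55

12/55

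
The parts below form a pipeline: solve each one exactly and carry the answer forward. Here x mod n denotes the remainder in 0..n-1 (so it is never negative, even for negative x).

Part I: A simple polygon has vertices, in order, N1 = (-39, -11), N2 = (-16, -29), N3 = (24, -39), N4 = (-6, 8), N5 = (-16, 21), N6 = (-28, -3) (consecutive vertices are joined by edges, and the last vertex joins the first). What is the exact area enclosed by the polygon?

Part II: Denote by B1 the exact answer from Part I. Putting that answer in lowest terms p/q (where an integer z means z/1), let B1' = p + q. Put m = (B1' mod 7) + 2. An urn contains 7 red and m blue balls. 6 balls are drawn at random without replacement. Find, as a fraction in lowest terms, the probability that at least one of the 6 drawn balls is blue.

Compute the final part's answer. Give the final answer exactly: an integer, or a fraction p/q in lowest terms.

714/715

Part I: cross terms: (-39*-29 - -16*-11)=955, (-16*-39 - 24*-29)=1320, (24*8 - -6*-39)=-42, (-6*21 - -16*8)=2, (-16*-3 - -28*21)=636, (-28*-11 - -39*-3)=191; twice the area = |3062| = 3062; area = 1531; answer 1531
Part II: B1 = 1531; threaded value p + q = 1532; m = 8; total draws C(15,6) = 5005; complement C(7,6) = 7; favorable 5005 - 7 = 4998; P = 714/715; answer 714/715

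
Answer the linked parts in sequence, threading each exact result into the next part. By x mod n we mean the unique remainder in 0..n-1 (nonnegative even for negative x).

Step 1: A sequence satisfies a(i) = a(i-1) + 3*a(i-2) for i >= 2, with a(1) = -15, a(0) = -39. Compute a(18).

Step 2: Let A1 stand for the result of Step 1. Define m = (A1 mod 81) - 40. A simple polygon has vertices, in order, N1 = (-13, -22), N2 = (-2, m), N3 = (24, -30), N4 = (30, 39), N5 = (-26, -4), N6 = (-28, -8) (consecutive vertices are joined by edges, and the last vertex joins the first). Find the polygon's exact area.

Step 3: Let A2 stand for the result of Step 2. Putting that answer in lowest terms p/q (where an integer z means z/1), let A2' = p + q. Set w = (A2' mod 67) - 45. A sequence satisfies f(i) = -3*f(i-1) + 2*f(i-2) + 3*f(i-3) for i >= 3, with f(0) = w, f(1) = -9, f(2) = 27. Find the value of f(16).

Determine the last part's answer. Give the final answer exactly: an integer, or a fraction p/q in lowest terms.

Step 1: a(2) = 1*(-15) + 3*(-39) = -132; iterating: a(2)=-132, a(3)=-177, a(4)=-573, a(5)=-1104, a(6)=-2823, a(7)=-6135, a(8)=-14604, a(9)=-33009, a(10)=-76821, a(11)=-175848, a(12)=-406311, a(13)=-933855, a(14)=-2152788, a(15)=-4954353, a(16)=-11412717, a(17)=-26275776, a(18)=-60513927; answer -60513927
Step 2: A1 = -60513927; m = -1; cross terms: (-13*-1 - -2*-22)=-31, (-2*-30 - 24*-1)=84, (24*39 - 30*-30)=1836, (30*-4 - -26*39)=894, (-26*-8 - -28*-4)=96, (-28*-22 - -13*-8)=512; twice the area = |3391| = 3391; area = 3391/2; answer 3391/2
Step 3: A2 = 3391/2; threaded value p + q = 3393; w = -2; f(3) = -3*(27) + 2*(-9) + 3*(-2) = -105; iterating: f(3)=-105, f(4)=342, f(5)=-1155, f(6)=3834, f(7)=-12786, f(8)=42561, f(9)=-141753, f(10)=472023, f(11)=-1571892, f(12)=5234463, f(13)=-17431104, f(14)=58046562, f(15)=-193298505, f(16)=643695327; answer 643695327

643695327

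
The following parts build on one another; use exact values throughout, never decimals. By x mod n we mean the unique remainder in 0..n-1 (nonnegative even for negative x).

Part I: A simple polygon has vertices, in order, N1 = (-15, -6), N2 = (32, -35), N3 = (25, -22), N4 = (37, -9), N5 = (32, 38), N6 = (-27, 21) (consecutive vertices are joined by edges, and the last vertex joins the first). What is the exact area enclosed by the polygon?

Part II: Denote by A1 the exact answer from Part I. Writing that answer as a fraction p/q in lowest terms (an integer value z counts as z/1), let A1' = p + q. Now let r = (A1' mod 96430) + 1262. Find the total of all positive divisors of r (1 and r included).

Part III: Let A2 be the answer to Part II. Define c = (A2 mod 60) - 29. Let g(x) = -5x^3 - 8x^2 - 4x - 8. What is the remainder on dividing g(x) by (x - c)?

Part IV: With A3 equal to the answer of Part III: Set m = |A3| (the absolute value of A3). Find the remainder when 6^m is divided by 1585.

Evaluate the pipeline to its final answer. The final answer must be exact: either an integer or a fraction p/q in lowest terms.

Part I: cross terms: (-15*-35 - 32*-6)=717, (32*-22 - 25*-35)=171, (25*-9 - 37*-22)=589, (37*38 - 32*-9)=1694, (32*21 - -27*38)=1698, (-27*-6 - -15*21)=477; twice the area = |5346| = 5346; area = 2673; answer 2673
Part II: A1 = 2673; threaded value p + q = 2674; r = 3936; 3936 = 2^5 * 3 * 41; sigma = (1 + 2 + 4 + 8 + 16 + 32) * (1 + 3) * (1 + 41) = 63 * 4 * 42 = 10584; answer 10584
Part III: A2 = 10584; c = -5; remainder = value at the root: -5*(-5)^3 - 8*(-5)^2 - 4*(-5)^1 - 8 = (625) + (-200) + (20) + (-8) = 437; answer 437
Part IV: A3 = 437; m = 437; squarings mod 1585: 6^1=6, 6^2=36, 6^4=1296, 6^8=1101, 6^16=1261, 6^32=366, 6^64=816, 6^128=156, 6^256=561; 6^437 = 6^1 * 6^4 * 6^16 * 6^32 * 6^128 * 6^256 = 1046 (mod 1585); answer 1046

1046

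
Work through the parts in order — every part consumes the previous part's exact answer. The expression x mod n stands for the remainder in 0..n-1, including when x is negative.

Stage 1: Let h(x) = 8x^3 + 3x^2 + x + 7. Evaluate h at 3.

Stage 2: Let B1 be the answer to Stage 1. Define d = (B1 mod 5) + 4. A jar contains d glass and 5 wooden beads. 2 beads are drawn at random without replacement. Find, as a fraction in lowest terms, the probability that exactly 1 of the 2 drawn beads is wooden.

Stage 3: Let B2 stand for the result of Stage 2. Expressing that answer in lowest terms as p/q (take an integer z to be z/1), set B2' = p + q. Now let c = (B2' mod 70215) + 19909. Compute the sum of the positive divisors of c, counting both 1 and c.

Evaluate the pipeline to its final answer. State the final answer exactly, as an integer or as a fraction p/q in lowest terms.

Stage 1: 8*(3)^3 + 3*(3)^2 + 1*(3)^1 + 7 = (216) + (27) + (3) + (7) = 253; answer 253
Stage 2: B1 = 253; d = 7; total draws C(12,2) = 66; favorable C(5,1)*C(7,1) = 35; P = 35/66; answer 35/66
Stage 3: B2 = 35/66; threaded value p + q = 101; c = 20010; 20010 = 2 * 3 * 5 * 23 * 29; sigma = (1 + 2) * (1 + 3) * (1 + 5) * (1 + 23) * (1 + 29) = 3 * 4 * 6 * 24 * 30 = 51840; answer 51840

51840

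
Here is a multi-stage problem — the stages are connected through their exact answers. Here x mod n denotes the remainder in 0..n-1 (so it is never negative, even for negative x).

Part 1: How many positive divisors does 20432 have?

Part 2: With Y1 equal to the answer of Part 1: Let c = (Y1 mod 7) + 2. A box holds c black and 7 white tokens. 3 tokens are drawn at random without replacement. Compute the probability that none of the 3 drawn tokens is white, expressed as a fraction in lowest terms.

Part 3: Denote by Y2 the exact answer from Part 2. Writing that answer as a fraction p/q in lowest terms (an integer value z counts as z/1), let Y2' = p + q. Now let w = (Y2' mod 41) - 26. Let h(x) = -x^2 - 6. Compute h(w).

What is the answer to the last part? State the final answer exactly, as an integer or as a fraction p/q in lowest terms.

Part 1: 20432 = 2^4 * 1277; number of divisors = (4+1) * (1+1) = 10; answer 10
Part 2: Y1 = 10; c = 5; total draws C(12,3) = 220; favorable C(5,3) = 10; P = 1/22; answer 1/22
Part 3: Y2 = 1/22; threaded value p + q = 23; w = -3; -1*(-3)^2 - 6 = (-9) + (-6) = -15; answer -15

-15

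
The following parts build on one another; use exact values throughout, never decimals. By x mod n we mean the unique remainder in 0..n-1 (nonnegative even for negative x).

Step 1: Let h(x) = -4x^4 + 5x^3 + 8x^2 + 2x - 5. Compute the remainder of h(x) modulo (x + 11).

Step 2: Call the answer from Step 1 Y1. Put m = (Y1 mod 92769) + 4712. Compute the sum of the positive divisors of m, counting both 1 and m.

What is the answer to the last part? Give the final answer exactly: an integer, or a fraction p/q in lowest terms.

Step 1: remainder = value at the root: -4*(-11)^4 + 5*(-11)^3 + 8*(-11)^2 + 2*(-11)^1 - 5 = (-58564) + (-6655) + (968) + (-22) + (-5) = -64278; answer -64278
Step 2: Y1 = -64278; m = 33203; 33203 is prime, so its only divisors are 1 and 33203; sigma = 1 + 33203 = 33204; answer 33204

33204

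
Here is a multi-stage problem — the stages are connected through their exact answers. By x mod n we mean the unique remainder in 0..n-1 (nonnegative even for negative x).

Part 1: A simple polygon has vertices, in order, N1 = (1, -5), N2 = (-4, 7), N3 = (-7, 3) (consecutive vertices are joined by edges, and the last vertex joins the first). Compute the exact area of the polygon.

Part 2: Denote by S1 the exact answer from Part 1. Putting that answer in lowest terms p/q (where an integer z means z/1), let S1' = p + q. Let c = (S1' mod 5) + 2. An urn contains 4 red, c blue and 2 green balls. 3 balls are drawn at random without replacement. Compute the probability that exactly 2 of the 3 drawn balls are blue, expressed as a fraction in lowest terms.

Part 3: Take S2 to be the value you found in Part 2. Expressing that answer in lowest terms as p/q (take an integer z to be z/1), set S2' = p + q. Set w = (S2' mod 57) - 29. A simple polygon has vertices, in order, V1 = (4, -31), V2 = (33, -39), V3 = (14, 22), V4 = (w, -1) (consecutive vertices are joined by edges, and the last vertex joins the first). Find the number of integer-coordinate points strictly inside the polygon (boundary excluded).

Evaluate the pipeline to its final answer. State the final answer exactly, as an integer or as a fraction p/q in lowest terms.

Part 1: cross terms: (1*7 - -4*-5)=-13, (-4*3 - -7*7)=37, (-7*-5 - 1*3)=32; twice the area = |56| = 56; area = 28; answer 28
Part 2: S1 = 28; threaded value p + q = 29; c = 6; total draws C(12,3) = 220; favorable C(6,2)*C(6,1) = 90; P = 9/22; answer 9/22
Part 3: S2 = 9/22; threaded value p + q = 31; w = 2; cross terms: (4*-39 - 33*-31)=867, (33*22 - 14*-39)=1272, (14*-1 - 2*22)=-58, (2*-31 - 4*-1)=-58; twice the area = |2023| = 2023; area = 2023/2; boundary points = 1 + 1 + 1 + 2 = 5; strictly interior points = area - boundary/2 + 1 = 1010; answer 1010

1010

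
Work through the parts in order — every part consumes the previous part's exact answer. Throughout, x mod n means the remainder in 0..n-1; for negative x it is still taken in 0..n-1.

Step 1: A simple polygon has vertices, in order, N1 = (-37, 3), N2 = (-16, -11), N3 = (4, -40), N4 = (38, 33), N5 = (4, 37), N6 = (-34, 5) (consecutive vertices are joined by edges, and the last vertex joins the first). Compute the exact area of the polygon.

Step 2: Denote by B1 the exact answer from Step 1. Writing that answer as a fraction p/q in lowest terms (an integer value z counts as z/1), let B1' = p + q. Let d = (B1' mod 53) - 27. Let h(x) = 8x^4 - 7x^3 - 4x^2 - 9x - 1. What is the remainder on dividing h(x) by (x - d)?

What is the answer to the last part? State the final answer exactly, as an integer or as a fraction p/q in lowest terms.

Step 1: cross terms: (-37*-11 - -16*3)=455, (-16*-40 - 4*-11)=684, (4*33 - 38*-40)=1652, (38*37 - 4*33)=1274, (4*5 - -34*37)=1278, (-34*3 - -37*5)=83; twice the area = |5426| = 5426; area = 2713; answer 2713
Step 2: B1 = 2713; threaded value p + q = 2714; d = -16; remainder = value at the root: 8*(-16)^4 - 7*(-16)^3 - 4*(-16)^2 - 9*(-16)^1 - 1 = (524288) + (28672) + (-1024) + (144) + (-1) = 552079; answer 552079

552079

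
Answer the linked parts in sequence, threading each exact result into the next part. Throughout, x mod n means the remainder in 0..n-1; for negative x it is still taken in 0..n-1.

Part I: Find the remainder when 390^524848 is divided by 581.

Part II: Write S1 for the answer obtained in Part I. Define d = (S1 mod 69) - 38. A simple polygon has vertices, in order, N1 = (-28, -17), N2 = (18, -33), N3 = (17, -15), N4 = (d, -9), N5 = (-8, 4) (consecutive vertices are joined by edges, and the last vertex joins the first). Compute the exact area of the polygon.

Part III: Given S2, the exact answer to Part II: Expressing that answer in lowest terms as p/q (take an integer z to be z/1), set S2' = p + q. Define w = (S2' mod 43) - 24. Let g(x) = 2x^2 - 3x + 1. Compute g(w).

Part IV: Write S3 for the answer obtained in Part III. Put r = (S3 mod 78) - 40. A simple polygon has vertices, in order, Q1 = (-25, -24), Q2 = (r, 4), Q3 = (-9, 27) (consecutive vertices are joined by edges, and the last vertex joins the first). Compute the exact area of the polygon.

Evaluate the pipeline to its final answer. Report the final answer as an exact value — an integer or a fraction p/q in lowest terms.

1847/2

Part I: squarings mod 581: 390^1=390, 390^2=459, 390^4=359, 390^8=480, 390^16=324, 390^32=396, 390^64=527, 390^128=11, 390^256=121, 390^512=116, 390^1024=93, 390^2048=515, 390^4096=289, 390^8192=438, 390^16384=114, 390^32768=214, 390^65536=478, 390^131072=151, 390^262144=142, 390^524288=410; 390^524848 = 390^16 * 390^32 * 390^512 * 390^524288 = 401 (mod 581); answer 401
Part II: S1 = 401; d = 18; cross terms: (-28*-33 - 18*-17)=1230, (18*-15 - 17*-33)=291, (17*-9 - 18*-15)=117, (18*4 - -8*-9)=0, (-8*-17 - -28*4)=248; twice the area = |1886| = 1886; area = 943; answer 943
Part III: S2 = 943; threaded value p + q = 944; w = 17; 2*(17)^2 - 3*(17)^1 + 1 = (578) + (-51) + (1) = 528; answer 528
Part IV: S3 = 528; r = 20; cross terms: (-25*4 - 20*-24)=380, (20*27 - -9*4)=576, (-9*-24 - -25*27)=891; twice the area = |1847| = 1847; area = 1847/2; answer 1847/2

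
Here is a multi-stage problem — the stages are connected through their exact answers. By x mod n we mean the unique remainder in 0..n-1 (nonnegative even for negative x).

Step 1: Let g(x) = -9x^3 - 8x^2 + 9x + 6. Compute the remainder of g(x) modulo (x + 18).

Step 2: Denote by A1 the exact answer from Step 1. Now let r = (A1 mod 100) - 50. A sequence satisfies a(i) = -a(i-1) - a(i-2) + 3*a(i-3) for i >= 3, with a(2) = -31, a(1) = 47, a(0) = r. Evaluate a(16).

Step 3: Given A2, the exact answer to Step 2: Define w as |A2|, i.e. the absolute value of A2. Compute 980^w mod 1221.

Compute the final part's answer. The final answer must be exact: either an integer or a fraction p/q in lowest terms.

Step 1: remainder = value at the root: -9*(-18)^3 - 8*(-18)^2 + 9*(-18)^1 + 6 = (52488) + (-2592) + (-162) + (6) = 49740; answer 49740
Step 2: A1 = 49740; r = -10; a(3) = -1*(-31) - 1*(47) + 3*(-10) = -46; iterating: a(3)=-46, a(4)=218, a(5)=-265, a(6)=-91, a(7)=1010, a(8)=-1714, a(9)=431, a(10)=4313, a(11)=-9886, a(12)=6866, a(13)=15959, a(14)=-52483, a(15)=57122, a(16)=43238; answer 43238
Step 3: A2 = 43238; w = 43238; squarings mod 1221: 980^1=980, 980^2=694, 980^4=562, 980^8=826, 980^16=958, 980^32=793, 980^64=34, 980^128=1156, 980^256=562, 980^512=826, 980^1024=958, 980^2048=793, 980^4096=34, 980^8192=1156, 980^16384=562, 980^32768=826; 980^43238 = 980^2 * 980^4 * 980^32 * 980^64 * 980^128 * 980^2048 * 980^8192 * 980^32768 = 694 (mod 1221); answer 694

694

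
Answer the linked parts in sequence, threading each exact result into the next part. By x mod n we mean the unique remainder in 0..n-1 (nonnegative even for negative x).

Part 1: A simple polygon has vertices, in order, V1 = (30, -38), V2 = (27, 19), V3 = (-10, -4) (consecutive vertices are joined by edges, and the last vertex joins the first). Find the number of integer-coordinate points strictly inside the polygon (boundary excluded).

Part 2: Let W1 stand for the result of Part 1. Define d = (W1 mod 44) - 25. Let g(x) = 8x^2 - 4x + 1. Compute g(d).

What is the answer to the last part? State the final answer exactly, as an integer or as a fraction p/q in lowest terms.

265

Part 1: cross terms: (30*19 - 27*-38)=1596, (27*-4 - -10*19)=82, (-10*-38 - 30*-4)=500; twice the area = |2178| = 2178; area = 1089; boundary points = 3 + 1 + 2 = 6; strictly interior points = area - boundary/2 + 1 = 1087; answer 1087
Part 2: W1 = 1087; d = 6; 8*(6)^2 - 4*(6)^1 + 1 = (288) + (-24) + (1) = 265; answer 265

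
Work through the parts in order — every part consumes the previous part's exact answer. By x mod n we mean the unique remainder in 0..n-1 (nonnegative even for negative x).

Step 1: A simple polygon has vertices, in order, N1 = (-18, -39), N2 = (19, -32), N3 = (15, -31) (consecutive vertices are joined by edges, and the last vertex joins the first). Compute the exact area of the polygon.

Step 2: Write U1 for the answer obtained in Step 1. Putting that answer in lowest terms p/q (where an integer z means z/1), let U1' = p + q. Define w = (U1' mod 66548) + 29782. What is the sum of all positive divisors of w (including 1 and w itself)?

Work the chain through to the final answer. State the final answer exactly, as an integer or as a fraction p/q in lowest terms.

31440

Step 1: cross terms: (-18*-32 - 19*-39)=1317, (19*-31 - 15*-32)=-109, (15*-39 - -18*-31)=-1143; twice the area = |65| = 65; area = 65/2; answer 65/2
Step 2: U1 = 65/2; threaded value p + q = 67; w = 29849; 29849 = 19 * 1571; sigma = (1 + 19) * (1 + 1571) = 20 * 1572 = 31440; answer 31440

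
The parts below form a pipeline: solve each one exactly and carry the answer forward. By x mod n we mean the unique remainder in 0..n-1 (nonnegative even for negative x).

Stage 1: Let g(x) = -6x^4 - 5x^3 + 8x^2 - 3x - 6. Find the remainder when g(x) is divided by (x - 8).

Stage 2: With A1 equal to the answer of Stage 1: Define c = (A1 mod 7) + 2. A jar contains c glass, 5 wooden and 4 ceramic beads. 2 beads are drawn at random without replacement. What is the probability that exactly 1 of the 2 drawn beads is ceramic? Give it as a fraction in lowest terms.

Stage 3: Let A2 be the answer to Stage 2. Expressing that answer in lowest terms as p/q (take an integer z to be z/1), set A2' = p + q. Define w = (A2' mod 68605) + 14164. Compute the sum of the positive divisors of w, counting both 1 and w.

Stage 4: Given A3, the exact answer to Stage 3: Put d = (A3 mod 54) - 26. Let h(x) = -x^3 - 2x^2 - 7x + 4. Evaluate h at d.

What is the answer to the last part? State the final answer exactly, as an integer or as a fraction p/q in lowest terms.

Stage 1: remainder = value at the root: -6*(8)^4 - 5*(8)^3 + 8*(8)^2 - 3*(8)^1 - 6 = (-24576) + (-2560) + (512) + (-24) + (-6) = -26654; answer -26654
Stage 2: A1 = -26654; c = 4; total draws C(13,2) = 78; favorable C(4,1)*C(9,1) = 36; P = 6/13; answer 6/13
Stage 3: A2 = 6/13; threaded value p + q = 19; w = 14183; 14183 = 13 * 1091; sigma = (1 + 13) * (1 + 1091) = 14 * 1092 = 15288; answer 15288
Stage 4: A3 = 15288; d = -20; -1*(-20)^3 - 2*(-20)^2 - 7*(-20)^1 + 4 = (8000) + (-800) + (140) + (4) = 7344; answer 7344

7344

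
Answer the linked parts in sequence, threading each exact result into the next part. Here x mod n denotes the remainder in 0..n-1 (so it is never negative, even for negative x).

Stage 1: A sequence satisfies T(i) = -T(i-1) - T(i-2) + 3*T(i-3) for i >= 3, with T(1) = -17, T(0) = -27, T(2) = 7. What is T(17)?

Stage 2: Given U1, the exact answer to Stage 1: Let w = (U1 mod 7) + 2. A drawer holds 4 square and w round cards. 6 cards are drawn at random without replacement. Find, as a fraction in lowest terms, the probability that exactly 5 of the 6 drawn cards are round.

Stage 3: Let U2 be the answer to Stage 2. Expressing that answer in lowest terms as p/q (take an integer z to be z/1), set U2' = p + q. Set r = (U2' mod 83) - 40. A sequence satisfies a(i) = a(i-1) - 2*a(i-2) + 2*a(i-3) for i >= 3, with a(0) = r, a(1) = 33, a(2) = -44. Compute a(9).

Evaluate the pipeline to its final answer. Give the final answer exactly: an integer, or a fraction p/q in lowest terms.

1018

Stage 1: T(3) = -1*(7) - 1*(-17) + 3*(-27) = -71; iterating: T(3)=-71, T(4)=13, T(5)=79, T(6)=-305, T(7)=265, T(8)=277, T(9)=-1457, T(10)=1975, T(11)=313, T(12)=-6659, T(13)=12271, T(14)=-4673, T(15)=-27575, T(16)=69061, T(17)=-55505; answer -55505
Stage 2: U1 = -55505; w = 7; total draws C(11,6) = 462; favorable C(7,5)*C(4,1) = 84; P = 2/11; answer 2/11
Stage 3: U2 = 2/11; threaded value p + q = 13; r = -27; a(3) = 1*(-44) - 2*(33) + 2*(-27) = -164; iterating: a(3)=-164, a(4)=-10, a(5)=230, a(6)=-78, a(7)=-558, a(8)=58, a(9)=1018; answer 1018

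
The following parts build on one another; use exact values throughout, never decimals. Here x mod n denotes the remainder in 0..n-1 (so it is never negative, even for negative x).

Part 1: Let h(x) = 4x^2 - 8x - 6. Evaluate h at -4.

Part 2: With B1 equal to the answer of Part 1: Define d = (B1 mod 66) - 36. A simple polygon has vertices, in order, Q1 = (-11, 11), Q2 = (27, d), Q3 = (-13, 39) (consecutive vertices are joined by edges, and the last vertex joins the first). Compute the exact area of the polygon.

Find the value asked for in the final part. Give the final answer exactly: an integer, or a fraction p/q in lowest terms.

509

Part 1: 4*(-4)^2 - 8*(-4)^1 - 6 = (64) + (32) + (-6) = 90; answer 90
Part 2: B1 = 90; d = -12; cross terms: (-11*-12 - 27*11)=-165, (27*39 - -13*-12)=897, (-13*11 - -11*39)=286; twice the area = |1018| = 1018; area = 509; answer 509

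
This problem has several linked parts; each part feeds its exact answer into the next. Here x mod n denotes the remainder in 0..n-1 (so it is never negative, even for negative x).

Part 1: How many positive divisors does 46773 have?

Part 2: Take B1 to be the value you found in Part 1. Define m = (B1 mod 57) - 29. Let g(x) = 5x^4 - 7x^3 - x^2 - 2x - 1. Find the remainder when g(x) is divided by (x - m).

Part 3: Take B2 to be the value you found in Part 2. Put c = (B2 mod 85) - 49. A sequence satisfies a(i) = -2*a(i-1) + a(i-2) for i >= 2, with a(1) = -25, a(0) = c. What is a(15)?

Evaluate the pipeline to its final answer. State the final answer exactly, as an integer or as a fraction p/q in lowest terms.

-4552497

Part 1: 46773 = 3^2 * 5197; number of divisors = (2+1) * (1+1) = 6; answer 6
Part 2: B1 = 6; m = -23; remainder = value at the root: 5*(-23)^4 - 7*(-23)^3 - 1*(-23)^2 - 2*(-23)^1 - 1 = (1399205) + (85169) + (-529) + (46) + (-1) = 1483890; answer 1483890
Part 3: B2 = 1483890; c = -4; a(2) = -2*(-25) + 1*(-4) = 46; iterating: a(2)=46, a(3)=-117, a(4)=280, a(5)=-677, a(6)=1634, a(7)=-3945, a(8)=9524, a(9)=-22993, a(10)=55510, a(11)=-134013, a(12)=323536, a(13)=-781085, a(14)=1885706, a(15)=-4552497; answer -4552497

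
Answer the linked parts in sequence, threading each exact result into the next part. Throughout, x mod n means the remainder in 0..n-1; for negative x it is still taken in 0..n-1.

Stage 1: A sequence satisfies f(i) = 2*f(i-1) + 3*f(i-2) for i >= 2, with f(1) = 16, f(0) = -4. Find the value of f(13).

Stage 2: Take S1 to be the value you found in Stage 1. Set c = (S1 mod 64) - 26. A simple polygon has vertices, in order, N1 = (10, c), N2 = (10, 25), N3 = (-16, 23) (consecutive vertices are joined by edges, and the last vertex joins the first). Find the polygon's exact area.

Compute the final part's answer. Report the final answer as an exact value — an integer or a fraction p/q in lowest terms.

Stage 1: f(2) = 2*(16) + 3*(-4) = 20; iterating: f(2)=20, f(3)=88, f(4)=236, f(5)=736, f(6)=2180, f(7)=6568, f(8)=19676, f(9)=59056, f(10)=177140, f(11)=531448, f(12)=1594316, f(13)=4782976; answer 4782976
Stage 2: S1 = 4782976; c = -26; cross terms: (10*25 - 10*-26)=510, (10*23 - -16*25)=630, (-16*-26 - 10*23)=186; twice the area = |1326| = 1326; area = 663; answer 663

663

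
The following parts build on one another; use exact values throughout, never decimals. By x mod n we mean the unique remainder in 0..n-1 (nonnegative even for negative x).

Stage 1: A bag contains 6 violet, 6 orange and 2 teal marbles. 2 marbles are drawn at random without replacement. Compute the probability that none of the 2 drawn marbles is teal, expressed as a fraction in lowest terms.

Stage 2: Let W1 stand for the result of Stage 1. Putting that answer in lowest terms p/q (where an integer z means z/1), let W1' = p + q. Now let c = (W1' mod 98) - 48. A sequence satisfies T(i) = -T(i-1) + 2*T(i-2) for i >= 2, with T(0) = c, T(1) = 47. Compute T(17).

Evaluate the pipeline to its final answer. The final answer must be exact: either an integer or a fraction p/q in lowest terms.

Stage 1: total draws C(14,2) = 91; favorable C(12,2) = 66; P = 66/91; answer 66/91
Stage 2: W1 = 66/91; threaded value p + q = 157; c = 11; T(2) = -1*(47) + 2*(11) = -25; iterating: T(2)=-25, T(3)=119, T(4)=-169, T(5)=407, T(6)=-745, T(7)=1559, T(8)=-3049, T(9)=6167, T(10)=-12265, T(11)=24599, T(12)=-49129, T(13)=98327, T(14)=-196585, T(15)=393239, T(16)=-786409, T(17)=1572887; answer 1572887

1572887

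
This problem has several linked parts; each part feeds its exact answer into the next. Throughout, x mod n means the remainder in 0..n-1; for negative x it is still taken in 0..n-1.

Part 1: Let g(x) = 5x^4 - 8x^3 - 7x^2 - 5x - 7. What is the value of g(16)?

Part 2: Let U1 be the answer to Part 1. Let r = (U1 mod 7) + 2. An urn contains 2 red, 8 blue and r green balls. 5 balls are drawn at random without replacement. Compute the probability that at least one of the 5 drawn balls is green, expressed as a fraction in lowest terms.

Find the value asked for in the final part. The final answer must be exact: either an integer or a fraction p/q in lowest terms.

33/34

Part 1: 5*(16)^4 - 8*(16)^3 - 7*(16)^2 - 5*(16)^1 - 7 = (327680) + (-32768) + (-1792) + (-80) + (-7) = 293033; answer 293033
Part 2: U1 = 293033; r = 8; total draws C(18,5) = 8568; complement C(10,5) = 252; favorable 8568 - 252 = 8316; P = 33/34; answer 33/34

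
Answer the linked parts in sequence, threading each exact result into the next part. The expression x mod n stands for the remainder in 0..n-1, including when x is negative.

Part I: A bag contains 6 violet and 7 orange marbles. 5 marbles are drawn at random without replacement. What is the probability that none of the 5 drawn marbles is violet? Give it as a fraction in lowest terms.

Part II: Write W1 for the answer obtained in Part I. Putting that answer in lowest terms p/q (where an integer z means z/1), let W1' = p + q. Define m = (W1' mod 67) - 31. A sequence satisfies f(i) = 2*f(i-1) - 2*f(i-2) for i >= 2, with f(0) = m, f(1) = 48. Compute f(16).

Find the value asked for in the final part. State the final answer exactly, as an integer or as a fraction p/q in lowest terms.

Part I: total draws C(13,5) = 1287; favorable C(7,5) = 21; P = 7/429; answer 7/429
Part II: W1 = 7/429; threaded value p + q = 436; m = 3; f(2) = 2*(48) - 2*(3) = 90; iterating: f(2)=90, f(3)=84, f(4)=-12, f(5)=-192, f(6)=-360, f(7)=-336, f(8)=48, f(9)=768, f(10)=1440, f(11)=1344, f(12)=-192, f(13)=-3072, f(14)=-5760, f(15)=-5376, f(16)=768; answer 768

768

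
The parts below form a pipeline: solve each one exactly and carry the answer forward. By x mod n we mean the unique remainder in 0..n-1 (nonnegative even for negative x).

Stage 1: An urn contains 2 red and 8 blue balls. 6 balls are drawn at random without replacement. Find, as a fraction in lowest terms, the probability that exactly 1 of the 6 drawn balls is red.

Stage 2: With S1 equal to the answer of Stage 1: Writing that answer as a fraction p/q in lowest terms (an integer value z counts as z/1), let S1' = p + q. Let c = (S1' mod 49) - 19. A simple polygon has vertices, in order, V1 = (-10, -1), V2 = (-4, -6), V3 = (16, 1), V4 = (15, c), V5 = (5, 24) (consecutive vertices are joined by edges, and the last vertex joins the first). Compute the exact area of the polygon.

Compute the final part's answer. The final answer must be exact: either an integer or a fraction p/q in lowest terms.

386

Stage 1: total draws C(10,6) = 210; favorable C(2,1)*C(8,5) = 112; P = 8/15; answer 8/15
Stage 2: S1 = 8/15; threaded value p + q = 23; c = 4; cross terms: (-10*-6 - -4*-1)=56, (-4*1 - 16*-6)=92, (16*4 - 15*1)=49, (15*24 - 5*4)=340, (5*-1 - -10*24)=235; twice the area = |772| = 772; area = 386; answer 386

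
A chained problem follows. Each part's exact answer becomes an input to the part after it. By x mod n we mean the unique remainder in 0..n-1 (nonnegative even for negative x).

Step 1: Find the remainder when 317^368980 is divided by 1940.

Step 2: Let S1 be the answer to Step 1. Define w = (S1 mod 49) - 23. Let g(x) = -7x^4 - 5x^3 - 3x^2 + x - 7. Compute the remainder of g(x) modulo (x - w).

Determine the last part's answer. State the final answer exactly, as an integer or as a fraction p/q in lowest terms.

Step 1: squarings mod 1940: 317^1=317, 317^2=1549, 317^4=1561, 317^8=81, 317^16=741, 317^32=61, 317^64=1781, 317^128=61, 317^256=1781, 317^512=61, 317^1024=1781, 317^2048=61, 317^4096=1781, 317^8192=61, 317^16384=1781, 317^32768=61, 317^65536=1781, 317^131072=61, 317^262144=1781; 317^368980 = 317^4 * 317^16 * 317^64 * 317^256 * 317^8192 * 317^32768 * 317^65536 * 317^262144 = 961 (mod 1940); answer 961
Step 2: S1 = 961; w = 7; remainder = value at the root: -7*(7)^4 - 5*(7)^3 - 3*(7)^2 + 1*(7)^1 - 7 = (-16807) + (-1715) + (-147) + (7) + (-7) = -18669; answer -18669

-18669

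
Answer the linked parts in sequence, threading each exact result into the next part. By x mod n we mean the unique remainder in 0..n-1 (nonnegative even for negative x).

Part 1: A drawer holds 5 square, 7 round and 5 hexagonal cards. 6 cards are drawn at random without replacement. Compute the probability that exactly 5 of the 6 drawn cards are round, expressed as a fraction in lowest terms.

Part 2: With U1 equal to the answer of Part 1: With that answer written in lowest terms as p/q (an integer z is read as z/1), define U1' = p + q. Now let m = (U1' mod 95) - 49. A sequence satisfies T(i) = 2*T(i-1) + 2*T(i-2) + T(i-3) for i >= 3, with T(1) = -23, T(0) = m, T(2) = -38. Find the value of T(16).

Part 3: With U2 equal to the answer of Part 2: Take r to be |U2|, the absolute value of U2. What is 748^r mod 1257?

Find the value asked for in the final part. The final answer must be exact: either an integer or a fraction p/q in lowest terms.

Part 1: total draws C(17,6) = 12376; favorable C(7,5)*C(10,1) = 210; P = 15/884; answer 15/884
Part 2: U1 = 15/884; threaded value p + q = 899; m = -5; T(3) = 2*(-38) + 2*(-23) + 1*(-5) = -127; iterating: T(3)=-127, T(4)=-353, T(5)=-998, T(6)=-2829, T(7)=-8007, T(8)=-22670, T(9)=-64183, T(10)=-181713, T(11)=-514462, T(12)=-1456533, T(13)=-4123703, T(14)=-11674934, T(15)=-33053807, T(16)=-93581185; answer -93581185
Part 3: U2 = -93581185; r = 93581185; squarings mod 1257: 748^1=748, 748^2=139, 748^4=466, 748^8=952, 748^16=7, 748^32=49, 748^64=1144, 748^128=199, 748^256=634, 748^512=973, 748^1024=208, 748^2048=526, 748^4096=136, 748^8192=898, 748^16384=667, 748^32768=1168, 748^65536=379, 748^131072=343, 748^262144=748, 748^524288=139, 748^1048576=466, 748^2097152=952, 748^4194304=7, 748^8388608=49, 748^16777216=1144, 748^33554432=199, 748^67108864=634; 748^93581185 = 748^1 * 748^128 * 748^256 * 748^512 * 748^1024 * 748^2048 * 748^8192 * 748^16384 * 748^32768 * 748^65536 * 748^131072 * 748^1048576 * 748^8388608 * 748^16777216 * 748^67108864 = 343 (mod 1257); answer 343

343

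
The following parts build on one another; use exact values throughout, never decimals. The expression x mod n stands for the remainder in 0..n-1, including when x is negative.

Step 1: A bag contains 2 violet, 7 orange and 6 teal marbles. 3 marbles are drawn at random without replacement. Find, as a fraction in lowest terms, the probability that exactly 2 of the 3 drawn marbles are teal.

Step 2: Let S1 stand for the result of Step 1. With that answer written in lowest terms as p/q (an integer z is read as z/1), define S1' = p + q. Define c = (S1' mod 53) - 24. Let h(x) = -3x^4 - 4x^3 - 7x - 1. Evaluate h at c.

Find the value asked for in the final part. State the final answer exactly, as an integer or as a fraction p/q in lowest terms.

Step 1: total draws C(15,3) = 455; favorable C(6,2)*C(9,1) = 135; P = 27/91; answer 27/91
Step 2: S1 = 27/91; threaded value p + q = 118; c = -12; -3*(-12)^4 - 4*(-12)^3 - 7*(-12)^1 - 1 = (-62208) + (6912) + (84) + (-1) = -55213; answer -55213

-55213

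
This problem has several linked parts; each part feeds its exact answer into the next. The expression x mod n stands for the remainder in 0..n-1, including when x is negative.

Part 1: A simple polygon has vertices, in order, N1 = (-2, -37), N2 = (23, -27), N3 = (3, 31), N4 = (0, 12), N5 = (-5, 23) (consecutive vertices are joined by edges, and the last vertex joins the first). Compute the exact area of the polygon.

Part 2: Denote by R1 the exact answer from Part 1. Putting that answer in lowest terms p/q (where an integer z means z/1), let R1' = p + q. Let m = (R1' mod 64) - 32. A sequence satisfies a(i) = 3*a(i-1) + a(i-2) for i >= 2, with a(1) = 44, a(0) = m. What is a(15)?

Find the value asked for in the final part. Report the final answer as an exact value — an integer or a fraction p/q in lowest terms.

Part 1: cross terms: (-2*-27 - 23*-37)=905, (23*31 - 3*-27)=794, (3*12 - 0*31)=36, (0*23 - -5*12)=60, (-5*-37 - -2*23)=231; twice the area = |2026| = 2026; area = 1013; answer 1013
Part 2: R1 = 1013; threaded value p + q = 1014; m = 22; a(2) = 3*(44) + 1*(22) = 154; iterating: a(2)=154, a(3)=506, a(4)=1672, a(5)=5522, a(6)=18238, a(7)=60236, a(8)=198946, a(9)=657074, a(10)=2170168, a(11)=7167578, a(12)=23672902, a(13)=78186284, a(14)=258231754, a(15)=852881546; answer 852881546

852881546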